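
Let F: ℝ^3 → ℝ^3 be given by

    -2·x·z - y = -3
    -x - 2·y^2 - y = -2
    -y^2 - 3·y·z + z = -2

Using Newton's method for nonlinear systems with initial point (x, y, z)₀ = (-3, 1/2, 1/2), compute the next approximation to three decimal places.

(-1.089, 1.196, 0.018)

At (-3, 1/2, 1/2): F = (5.500, 4.000, 1.500).
Jacobian J = [[-2·z, -1, -2·x], [-1, -4·y - 1, 0], [0, -2·y - 3·z, -3·y + 1]].
At the point, J = [[-1.000, -1.000, 6.000], [-1.000, -3.000, 0.000], [0.000, -2.500, -0.500]] (det J = 14.000).
Solving J·Δ = −F gives Δ = (1.911, 0.696, -0.482).
Then the next iterate is (x, y, z)₁ = (-1.089, 1.196, 0.018).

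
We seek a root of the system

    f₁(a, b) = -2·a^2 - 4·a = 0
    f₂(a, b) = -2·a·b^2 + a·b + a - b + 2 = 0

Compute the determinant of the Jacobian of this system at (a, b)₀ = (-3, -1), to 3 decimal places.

J = [[-4·a - 4, 0], [-2·b^2 + b + 1, -4·a·b + a - 1]].
At the point, J = [[8.000, 0.000], [-2.000, -16.000]].
det J = -128.000.

-128.000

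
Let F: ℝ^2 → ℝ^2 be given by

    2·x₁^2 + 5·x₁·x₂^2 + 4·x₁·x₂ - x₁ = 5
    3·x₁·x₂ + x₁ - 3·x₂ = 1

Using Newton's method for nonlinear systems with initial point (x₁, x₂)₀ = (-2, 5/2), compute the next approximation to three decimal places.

(1.855, 3.307)

At (-2, 5/2): F = (-77.500, -25.500).
Jacobian J = [[4·x₁ + 5·x₂^2 + 4·x₂ - 1, 10·x₁·x₂ + 4·x₁], [3·x₂ + 1, 3·x₁ - 3]].
At the point, J = [[32.250, -58.000], [8.500, -9.000]] (det J = 202.750).
Solving J·Δ = −F gives Δ = (3.855, 0.807).
Then the next iterate is (x₁, x₂)₁ = (1.855, 3.307).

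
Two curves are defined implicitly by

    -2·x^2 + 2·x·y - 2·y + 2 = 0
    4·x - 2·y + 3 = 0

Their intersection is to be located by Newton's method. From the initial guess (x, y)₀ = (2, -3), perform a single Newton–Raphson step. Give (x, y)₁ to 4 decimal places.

(2.5000, 6.5000)

At (2, -3): F = (-12.0000, 17.0000).
Jacobian J = [[-4·x + 2·y, 2·x - 2], [4, -2]].
At the point, J = [[-14.0000, 2.0000], [4.0000, -2.0000]] (det J = 20.0000).
Solving J·Δ = −F gives Δ = (0.5000, 9.5000).
Then the next iterate is (x, y)₁ = (2.5000, 6.5000).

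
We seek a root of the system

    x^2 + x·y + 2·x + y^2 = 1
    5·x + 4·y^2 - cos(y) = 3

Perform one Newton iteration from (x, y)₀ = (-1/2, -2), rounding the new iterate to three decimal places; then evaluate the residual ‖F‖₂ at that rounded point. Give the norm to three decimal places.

1.953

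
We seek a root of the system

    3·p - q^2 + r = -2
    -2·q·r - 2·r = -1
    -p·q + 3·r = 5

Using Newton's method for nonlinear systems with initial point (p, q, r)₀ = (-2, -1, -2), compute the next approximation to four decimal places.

At (-2, -1, -2): F = (-7.0000, 1.0000, -13.0000).
Jacobian J = [[3, -2·q, 1], [0, -2·r, -2·q - 2], [-q, -p, 3]].
At the point, J = [[3.0000, 2.0000, 1.0000], [0.0000, 4.0000, 0.0000], [1.0000, 2.0000, 3.0000]] (det J = 32.0000).
Solving J·Δ = −F gives Δ = (1.1250, -0.2500, 4.1250).
Then the next iterate is (p, q, r)₁ = (-0.8750, -1.2500, 2.1250).

(-0.8750, -1.2500, 2.1250)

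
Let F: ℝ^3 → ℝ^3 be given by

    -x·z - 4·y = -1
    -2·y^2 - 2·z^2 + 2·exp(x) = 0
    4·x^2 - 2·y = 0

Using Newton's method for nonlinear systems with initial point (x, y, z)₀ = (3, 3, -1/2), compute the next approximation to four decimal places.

At (3, 3, -1/2): F = (-9.5000, 21.671074, 30.0000).
Jacobian J = [[-z, -4, -x], [2·exp(x), -4·y, -4·z], [8·x, -2, 0]].
At the point, J = [[0.5000, -4.0000, -3.0000], [40.171074, -12.0000, 2.0000], [24.0000, -2.0000, 0.0000]] (det J = -812.973557).
Solving J·Δ = −F gives Δ = (-1.5105, -3.1257, 0.7491).
Then the next iterate is (x, y, z)₁ = (1.4895, -0.1257, 0.2491).

(1.4895, -0.1257, 0.2491)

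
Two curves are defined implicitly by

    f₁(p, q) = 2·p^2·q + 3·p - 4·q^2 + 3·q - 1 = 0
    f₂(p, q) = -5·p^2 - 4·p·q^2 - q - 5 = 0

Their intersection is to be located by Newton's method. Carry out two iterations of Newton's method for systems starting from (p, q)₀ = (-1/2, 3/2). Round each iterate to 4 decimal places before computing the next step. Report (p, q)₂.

(-1.2994, 1.3040)

At (-1/2, 3/2): F = (-6.2500, -3.2500).
Jacobian J = [[4·p·q + 3, 2·p^2 - 8·q + 3], [-10·p - 4·q^2, -8·p·q - 1]].
At the point, J = [[0.0000, -8.5000], [-4.0000, 5.0000]] (det J = -34.0000).
Solving J·Δ = −F gives Δ = (-1.7316, -0.7353).
Then the next iterate is (p, q)₁ = (-2.2316, 0.7647).
Round to (-2.2316, 0.7647) and repeat: F = (-0.123293, -25.445037), J = [[-3.826018, 6.842477], [19.976936, 12.652036]].
Δ = (0.9322, 0.5393), so (p, q)₂ = (-1.2994, 1.3040).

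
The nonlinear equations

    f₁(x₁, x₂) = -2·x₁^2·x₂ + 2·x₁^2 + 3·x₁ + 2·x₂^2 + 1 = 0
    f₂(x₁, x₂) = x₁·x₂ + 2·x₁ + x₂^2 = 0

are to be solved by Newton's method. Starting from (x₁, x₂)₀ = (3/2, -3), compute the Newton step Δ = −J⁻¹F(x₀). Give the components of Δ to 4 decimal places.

At (3/2, -3): F = (41.5000, 7.5000).
Jacobian J = [[-4·x₁·x₂ + 4·x₁ + 3, -2·x₁^2 + 4·x₂], [x₂ + 2, x₁ + 2·x₂]].
At the point, J = [[27.0000, -16.5000], [-1.0000, -4.5000]] (det J = -138.0000).
Solving J·Δ = −F gives Δ = (-0.4565, 1.7681).

(-0.4565, 1.7681)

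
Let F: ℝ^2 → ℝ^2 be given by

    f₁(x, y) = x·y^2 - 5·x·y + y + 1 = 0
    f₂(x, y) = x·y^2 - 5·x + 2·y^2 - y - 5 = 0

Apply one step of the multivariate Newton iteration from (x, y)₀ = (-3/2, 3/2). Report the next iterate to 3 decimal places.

At (-3/2, 3/2): F = (10.375, 2.125).
Jacobian J = [[y^2 - 5·y, 2·x·y - 5·x + 1], [y^2 - 5, 2·x·y + 4·y - 1]].
At the point, J = [[-5.250, 4.000], [-2.750, 0.500]] (det J = 8.375).
Solving J·Δ = −F gives Δ = (0.396, -2.075).
Then the next iterate is (x, y)₁ = (-1.104, -0.575).

(-1.104, -0.575)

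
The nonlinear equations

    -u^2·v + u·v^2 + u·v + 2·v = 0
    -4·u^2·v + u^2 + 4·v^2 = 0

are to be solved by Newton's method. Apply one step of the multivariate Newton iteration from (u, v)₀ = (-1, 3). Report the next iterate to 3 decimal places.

(-0.939, 1.683)

At (-1, 3): F = (-9.000, 25.000).
Jacobian J = [[-2·u·v + v^2 + v, -u^2 + 2·u·v + u + 2], [-8·u·v + 2·u, -4·u^2 + 8·v]].
At the point, J = [[18.000, -6.000], [22.000, 20.000]] (det J = 492.000).
Solving J·Δ = −F gives Δ = (0.061, -1.317).
Then the next iterate is (u, v)₁ = (-0.939, 1.683).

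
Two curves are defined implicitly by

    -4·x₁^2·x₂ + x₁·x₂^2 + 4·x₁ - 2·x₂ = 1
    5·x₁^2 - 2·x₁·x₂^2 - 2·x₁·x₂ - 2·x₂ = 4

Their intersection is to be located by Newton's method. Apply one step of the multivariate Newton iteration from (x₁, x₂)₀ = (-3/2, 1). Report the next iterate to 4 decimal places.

At (-3/2, 1): F = (-19.5000, 11.2500).
Jacobian J = [[-8·x₁·x₂ + x₂^2 + 4, -4·x₁^2 + 2·x₁·x₂ - 2], [10·x₁ - 2·x₂^2 - 2·x₂, -4·x₁·x₂ - 2·x₁ - 2]].
At the point, J = [[17.0000, -14.0000], [-19.0000, 7.0000]] (det J = -147.0000).
Solving J·Δ = −F gives Δ = (0.1429, -1.2194).
Then the next iterate is (x₁, x₂)₁ = (-1.3571, -0.2194).

(-1.3571, -0.2194)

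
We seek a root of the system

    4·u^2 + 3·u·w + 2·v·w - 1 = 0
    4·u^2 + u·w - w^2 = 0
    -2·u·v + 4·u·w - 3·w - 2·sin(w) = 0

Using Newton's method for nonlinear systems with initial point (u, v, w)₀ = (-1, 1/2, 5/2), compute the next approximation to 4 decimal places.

At (-1, 1/2, 5/2): F = (-2.0000, -4.7500, -17.696944).
Jacobian J = [[8·u + 3·w, 2·w, 3·u + 2·v], [8·u + w, 0, u - 2·w], [-2·v + 4·w, -2·u, 4·u - 2·cos(w) - 3]].
At the point, J = [[-0.5000, 5.0000, -2.0000], [-5.5000, 0.0000, -6.0000], [9.0000, 2.0000, -5.397713]] (det J = -402.437101).
Solving J·Δ = −F gives Δ = (0.9883, -0.1802, -1.6976).
Then the next iterate is (u, v, w)₁ = (-0.0117, 0.3198, 0.8024).

(-0.0117, 0.3198, 0.8024)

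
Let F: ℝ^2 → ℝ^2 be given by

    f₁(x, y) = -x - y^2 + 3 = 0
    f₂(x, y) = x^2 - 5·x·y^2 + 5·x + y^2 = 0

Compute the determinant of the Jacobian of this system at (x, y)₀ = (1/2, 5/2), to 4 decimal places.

-118.7500

J = [[-1, -2·y], [2·x - 5·y^2 + 5, -10·x·y + 2·y]].
At the point, J = [[-1.0000, -5.0000], [-25.2500, -7.5000]].
det J = -118.7500.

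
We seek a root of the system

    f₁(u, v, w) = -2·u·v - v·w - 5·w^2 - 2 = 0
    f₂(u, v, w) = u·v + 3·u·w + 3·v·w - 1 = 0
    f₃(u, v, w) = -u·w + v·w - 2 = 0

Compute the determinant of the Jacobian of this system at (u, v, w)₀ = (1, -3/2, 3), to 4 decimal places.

J = [[-2·v, -2·u - w, -v - 10·w], [v + 3·w, u + 3·w, 3·u + 3·v], [-w, w, -u + v]].
At the point, J = [[3.0000, -5.0000, -28.5000], [7.5000, 10.0000, -1.5000], [-3.0000, 3.0000, -2.5000]].
det J = -1674.0000.

-1674.0000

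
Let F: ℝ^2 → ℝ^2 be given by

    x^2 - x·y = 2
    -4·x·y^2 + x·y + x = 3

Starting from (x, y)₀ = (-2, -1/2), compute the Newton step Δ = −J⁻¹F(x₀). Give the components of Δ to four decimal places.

At (-2, -1/2): F = (1.0000, -2.0000).
Jacobian J = [[2·x - y, -x], [-4·y^2 + y + 1, -8·x·y + x]].
At the point, J = [[-3.5000, 2.0000], [-0.5000, -10.0000]] (det J = 36.0000).
Solving J·Δ = −F gives Δ = (0.1667, -0.2083).

(0.1667, -0.2083)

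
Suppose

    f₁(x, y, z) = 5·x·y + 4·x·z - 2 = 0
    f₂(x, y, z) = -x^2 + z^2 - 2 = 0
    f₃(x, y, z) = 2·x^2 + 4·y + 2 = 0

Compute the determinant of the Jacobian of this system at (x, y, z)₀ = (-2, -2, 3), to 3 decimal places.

304.000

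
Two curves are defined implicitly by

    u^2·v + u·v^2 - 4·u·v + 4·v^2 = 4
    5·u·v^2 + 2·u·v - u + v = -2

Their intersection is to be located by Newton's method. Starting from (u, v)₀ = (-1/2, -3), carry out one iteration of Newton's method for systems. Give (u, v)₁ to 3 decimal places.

At (-1/2, -3): F = (20.750, -20.000).
Jacobian J = [[2·u·v + v^2 - 4·v, u^2 + 2·u·v - 4·u + 8·v], [5·v^2 + 2·v - 1, 10·u·v + 2·u + 1]].
At the point, J = [[24.000, -18.750], [38.000, 15.000]] (det J = 1072.500).
Solving J·Δ = −F gives Δ = (0.059, 1.183).
Then the next iterate is (u, v)₁ = (-0.441, -1.817).

(-0.441, -1.817)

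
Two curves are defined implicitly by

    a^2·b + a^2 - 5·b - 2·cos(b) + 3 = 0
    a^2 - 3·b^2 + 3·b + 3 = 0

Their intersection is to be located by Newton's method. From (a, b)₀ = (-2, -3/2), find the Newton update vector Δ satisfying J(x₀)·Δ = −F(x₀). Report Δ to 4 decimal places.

At (-2, -3/2): F = (8.358526, -4.2500).
Jacobian J = [[2·a·b + 2·a, a^2 + 2·sin(b) - 5], [2·a, -6·b + 3]].
At the point, J = [[2.0000, -2.994990], [-4.0000, 12.0000]] (det J = 12.020040).
Solving J·Δ = −F gives Δ = (-7.2856, -2.0744).

(-7.2856, -2.0744)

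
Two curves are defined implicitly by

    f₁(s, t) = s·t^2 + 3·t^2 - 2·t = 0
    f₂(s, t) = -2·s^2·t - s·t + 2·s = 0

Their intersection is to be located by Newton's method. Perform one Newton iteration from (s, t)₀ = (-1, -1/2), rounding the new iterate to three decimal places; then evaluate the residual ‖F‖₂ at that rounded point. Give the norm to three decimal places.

3.018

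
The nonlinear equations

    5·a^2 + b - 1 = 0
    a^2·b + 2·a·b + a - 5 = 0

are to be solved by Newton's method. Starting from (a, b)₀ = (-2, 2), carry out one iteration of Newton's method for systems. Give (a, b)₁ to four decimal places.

(-4.3333, -65.6667)

At (-2, 2): F = (21.0000, -7.0000).
Jacobian J = [[10·a, 1], [2·a·b + 2·b + 1, a^2 + 2·a]].
At the point, J = [[-20.0000, 1.0000], [-3.0000, 0.0000]] (det J = 3.0000).
Solving J·Δ = −F gives Δ = (-2.3333, -67.6667).
Then the next iterate is (a, b)₁ = (-4.3333, -65.6667).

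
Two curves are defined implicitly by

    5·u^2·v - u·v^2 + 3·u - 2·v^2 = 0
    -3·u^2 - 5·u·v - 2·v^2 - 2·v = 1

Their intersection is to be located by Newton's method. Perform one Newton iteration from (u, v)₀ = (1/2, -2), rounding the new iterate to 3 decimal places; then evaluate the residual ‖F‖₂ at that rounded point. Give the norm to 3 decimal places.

3.299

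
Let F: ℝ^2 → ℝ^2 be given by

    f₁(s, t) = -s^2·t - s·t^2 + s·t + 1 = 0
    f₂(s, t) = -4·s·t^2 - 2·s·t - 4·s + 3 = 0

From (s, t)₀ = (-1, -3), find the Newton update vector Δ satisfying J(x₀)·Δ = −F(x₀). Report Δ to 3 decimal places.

(0.452, 0.984)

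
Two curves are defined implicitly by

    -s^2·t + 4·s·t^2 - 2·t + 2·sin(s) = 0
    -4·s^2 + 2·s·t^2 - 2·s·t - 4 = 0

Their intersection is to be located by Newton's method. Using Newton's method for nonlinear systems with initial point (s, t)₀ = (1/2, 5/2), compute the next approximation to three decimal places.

At (1/2, 5/2): F = (7.83385, -1.250).
Jacobian J = [[-2·s·t + 4·t^2 + 2·cos(s), -s^2 + 8·s·t - 2], [-8·s + 2·t^2 - 2·t, 4·s·t - 2·s]].
At the point, J = [[24.25517, 7.750], [3.500, 4.000]] (det J = 69.89566).
Solving J·Δ = −F gives Δ = (-0.587, 0.826).
Then the next iterate is (s, t)₁ = (-0.087, 3.326).

(-0.087, 3.326)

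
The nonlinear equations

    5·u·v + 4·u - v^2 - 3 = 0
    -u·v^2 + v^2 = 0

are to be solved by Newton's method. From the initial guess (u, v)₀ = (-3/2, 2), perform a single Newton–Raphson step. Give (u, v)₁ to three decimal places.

(0.255, 1.702)

At (-3/2, 2): F = (-28.000, 10.000).
Jacobian J = [[5·v + 4, 5·u - 2·v], [-v^2, -2·u·v + 2·v]].
At the point, J = [[14.000, -11.500], [-4.000, 10.000]] (det J = 94.000).
Solving J·Δ = −F gives Δ = (1.755, -0.298).
Then the next iterate is (u, v)₁ = (0.255, 1.702).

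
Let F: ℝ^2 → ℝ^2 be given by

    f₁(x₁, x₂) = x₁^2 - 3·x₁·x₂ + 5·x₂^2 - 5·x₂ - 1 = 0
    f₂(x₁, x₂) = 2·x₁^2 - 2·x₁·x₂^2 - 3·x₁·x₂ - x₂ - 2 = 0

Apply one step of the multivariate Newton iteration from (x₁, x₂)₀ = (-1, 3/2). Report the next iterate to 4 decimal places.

(-0.7308, 1.0000)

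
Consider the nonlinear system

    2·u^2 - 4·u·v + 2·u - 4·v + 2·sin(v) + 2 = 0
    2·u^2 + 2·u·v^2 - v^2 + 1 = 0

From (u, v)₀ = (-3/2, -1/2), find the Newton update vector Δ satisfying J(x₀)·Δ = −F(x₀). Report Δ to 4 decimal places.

At (-3/2, -1/2): F = (1.541149, 4.5000).
Jacobian J = [[4·u - 4·v + 2, -4·u + 2·cos(v) - 4], [4·u + 2·v^2, 4·u·v - 2·v]].
At the point, J = [[-2.0000, 3.755165], [-5.5000, 4.0000]] (det J = 12.653408).
Solving J·Δ = −F gives Δ = (0.8483, 0.0414).

(0.8483, 0.0414)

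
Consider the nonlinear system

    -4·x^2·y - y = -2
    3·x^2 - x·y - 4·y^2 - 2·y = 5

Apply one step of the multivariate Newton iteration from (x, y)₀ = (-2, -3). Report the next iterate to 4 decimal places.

At (-2, -3): F = (53.0000, -29.0000).
Jacobian J = [[-8·x·y, -4·x^2 - 1], [6·x - y, -x - 8·y - 2]].
At the point, J = [[-48.0000, -17.0000], [-9.0000, 24.0000]] (det J = -1305.0000).
Solving J·Δ = −F gives Δ = (0.5969, 1.4322).
Then the next iterate is (x, y)₁ = (-1.4031, -1.5678).

(-1.4031, -1.5678)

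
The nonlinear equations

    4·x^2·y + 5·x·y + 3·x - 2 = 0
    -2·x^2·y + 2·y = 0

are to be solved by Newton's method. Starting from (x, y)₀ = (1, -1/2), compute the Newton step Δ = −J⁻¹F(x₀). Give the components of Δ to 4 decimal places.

(0.0000, 0.3889)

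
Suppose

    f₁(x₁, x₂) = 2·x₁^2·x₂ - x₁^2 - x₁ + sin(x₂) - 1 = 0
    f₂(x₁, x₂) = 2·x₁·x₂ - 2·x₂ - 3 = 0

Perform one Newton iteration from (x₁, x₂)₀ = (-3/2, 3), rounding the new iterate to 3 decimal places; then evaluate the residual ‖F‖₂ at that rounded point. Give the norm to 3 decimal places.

5.827

At (-3/2, 3): F = (11.89112, -18.000).
Jacobian J = [[4·x₁·x₂ - 2·x₁ - 1, 2·x₁^2 + cos(x₂)], [2·x₂, 2·x₁ - 2]].
At the point, J = [[-16.000, 3.51001], [6.000, -5.000]] (det J = 58.93995).
Solving J·Δ = −F gives Δ = (-0.063, -3.676).
Then the next iterate is (x₁, x₂)₁ = (-1.563, -0.676).
Re-evaluating at (-1.563, -0.676): F = (-5.80854, 0.46518), so ‖F‖₂ = 5.827.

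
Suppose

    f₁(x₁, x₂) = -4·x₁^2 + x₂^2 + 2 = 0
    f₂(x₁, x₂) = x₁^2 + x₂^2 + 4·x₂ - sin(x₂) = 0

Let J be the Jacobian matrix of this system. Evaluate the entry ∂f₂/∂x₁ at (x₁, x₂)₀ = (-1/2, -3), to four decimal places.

∂f₂/∂x₁ = 2·x₁.
At (-1/2, -3) this is -1.0000.

-1.0000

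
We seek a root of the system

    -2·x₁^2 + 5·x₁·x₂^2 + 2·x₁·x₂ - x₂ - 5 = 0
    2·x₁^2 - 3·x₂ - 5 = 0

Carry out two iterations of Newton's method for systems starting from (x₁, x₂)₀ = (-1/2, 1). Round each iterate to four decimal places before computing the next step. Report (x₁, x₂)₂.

(-3.2462, 2.1395)

At (-1/2, 1): F = (-10.0000, -7.5000).
Jacobian J = [[-4·x₁ + 5·x₂^2 + 2·x₂, 10·x₁·x₂ + 2·x₁ - 1], [4·x₁, -3]].
At the point, J = [[9.0000, -7.0000], [-2.0000, -3.0000]] (det J = -41.0000).
Solving J·Δ = −F gives Δ = (-0.5488, -2.1341).
Then the next iterate is (x₁, x₂)₁ = (-1.0488, -1.1341).
Round to (-1.0488, -1.1341) and repeat: F = (-10.431717, 0.602263), J = [[8.357914, 8.796841], [-4.1952, -3.0000]].
Δ = (-2.1974, 3.2736), so (x₁, x₂)₂ = (-3.2462, 2.1395).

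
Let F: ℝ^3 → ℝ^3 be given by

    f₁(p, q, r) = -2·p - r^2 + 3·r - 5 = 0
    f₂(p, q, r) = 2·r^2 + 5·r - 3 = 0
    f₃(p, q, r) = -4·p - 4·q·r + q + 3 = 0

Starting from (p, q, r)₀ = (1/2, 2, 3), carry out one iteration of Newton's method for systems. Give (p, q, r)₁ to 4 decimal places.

(0.1471, 1.5027, 1.2353)

At (1/2, 2, 3): F = (-6.0000, 30.0000, -21.0000).
Jacobian J = [[-2, 0, -2·r + 3], [0, 0, 4·r + 5], [-4, -4·r + 1, -4·q]].
At the point, J = [[-2.0000, 0.0000, -3.0000], [0.0000, 0.0000, 17.0000], [-4.0000, -11.0000, -8.0000]] (det J = -374.0000).
Solving J·Δ = −F gives Δ = (-0.3529, -0.4973, -1.7647).
Then the next iterate is (p, q, r)₁ = (0.1471, 1.5027, 1.2353).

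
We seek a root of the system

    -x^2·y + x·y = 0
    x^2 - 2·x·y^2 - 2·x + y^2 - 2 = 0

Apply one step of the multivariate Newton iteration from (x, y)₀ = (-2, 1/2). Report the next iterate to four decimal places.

(-0.9245, 0.4481)

At (-2, 1/2): F = (-3.0000, 7.2500).
Jacobian J = [[-2·x·y + y, -x^2 + x], [2·x - 2·y^2 - 2, -4·x·y + 2·y]].
At the point, J = [[2.5000, -6.0000], [-6.5000, 5.0000]] (det J = -26.5000).
Solving J·Δ = −F gives Δ = (1.0755, -0.0519).
Then the next iterate is (x, y)₁ = (-0.9245, 0.4481).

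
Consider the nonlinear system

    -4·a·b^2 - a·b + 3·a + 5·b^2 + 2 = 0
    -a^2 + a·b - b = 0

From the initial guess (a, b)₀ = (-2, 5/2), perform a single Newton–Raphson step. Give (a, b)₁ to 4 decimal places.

(-0.5532, 1.8015)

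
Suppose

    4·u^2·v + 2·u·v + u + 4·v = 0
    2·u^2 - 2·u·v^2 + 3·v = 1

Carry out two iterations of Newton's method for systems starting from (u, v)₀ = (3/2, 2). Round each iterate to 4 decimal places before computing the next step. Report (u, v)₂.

At (3/2, 2): F = (33.5000, -2.5000).
Jacobian J = [[8·u·v + 2·v + 1, 4·u^2 + 2·u + 4], [4·u - 2·v^2, -4·u·v + 3]].
At the point, J = [[29.0000, 16.0000], [-2.0000, -9.0000]] (det J = -229.0000).
Solving J·Δ = −F gives Δ = (-1.1419, -0.0240).
Then the next iterate is (u, v)₁ = (0.3581, 1.9760).
Round to (0.3581, 1.9760) and repeat: F = (10.690885, 2.388014), J = [[10.612845, 5.229142], [-6.376752, 0.169578]].
Δ = (0.3037, -2.6609), so (u, v)₂ = (0.6618, -0.6849).

(0.6618, -0.6849)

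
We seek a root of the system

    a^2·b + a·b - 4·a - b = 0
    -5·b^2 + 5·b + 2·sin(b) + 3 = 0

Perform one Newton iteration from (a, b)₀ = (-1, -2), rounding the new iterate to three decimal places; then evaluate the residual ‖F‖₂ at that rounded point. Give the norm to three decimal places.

9.479

At (-1, -2): F = (6.000, -28.81859).
Jacobian J = [[2·a·b + b - 4, a^2 + a - 1], [0, -10·b + 2·cos(b) + 5]].
At the point, J = [[-2.000, -1.000], [0.000, 24.16771]] (det J = -48.33541).
Solving J·Δ = −F gives Δ = (2.404, 1.192).
Then the next iterate is (a, b)₁ = (1.404, -0.808).
Re-evaluating at (1.404, -0.808): F = (-7.53517, -5.75013), so ‖F‖₂ = 9.479.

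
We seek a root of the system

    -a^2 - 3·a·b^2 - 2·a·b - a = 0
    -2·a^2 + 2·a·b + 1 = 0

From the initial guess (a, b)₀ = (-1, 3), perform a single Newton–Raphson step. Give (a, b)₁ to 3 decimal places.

(-0.456, 2.221)

At (-1, 3): F = (33.000, -7.000).
Jacobian J = [[-2·a - 3·b^2 - 2·b - 1, -6·a·b - 2·a], [-4·a + 2·b, 2·a]].
At the point, J = [[-32.000, 20.000], [10.000, -2.000]] (det J = -136.000).
Solving J·Δ = −F gives Δ = (0.544, -0.779).
Then the next iterate is (a, b)₁ = (-0.456, 2.221).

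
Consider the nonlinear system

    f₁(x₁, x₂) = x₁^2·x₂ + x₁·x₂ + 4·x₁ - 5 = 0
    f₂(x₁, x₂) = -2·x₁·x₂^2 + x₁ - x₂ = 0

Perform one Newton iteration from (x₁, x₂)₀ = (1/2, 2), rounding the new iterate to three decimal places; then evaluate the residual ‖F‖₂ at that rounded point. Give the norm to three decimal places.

At (1/2, 2): F = (-1.500, -5.500).
Jacobian J = [[2·x₁·x₂ + x₂ + 4, x₁^2 + x₁], [-2·x₂^2 + 1, -4·x₁·x₂ - 1]].
At the point, J = [[8.000, 0.750], [-7.000, -5.000]] (det J = -34.750).
Solving J·Δ = −F gives Δ = (0.335, -1.568).
Then the next iterate is (x₁, x₂)₁ = (0.835, 0.432).
Re-evaluating at (0.835, 0.432): F = (-0.99808, 0.09134), so ‖F‖₂ = 1.002.

1.002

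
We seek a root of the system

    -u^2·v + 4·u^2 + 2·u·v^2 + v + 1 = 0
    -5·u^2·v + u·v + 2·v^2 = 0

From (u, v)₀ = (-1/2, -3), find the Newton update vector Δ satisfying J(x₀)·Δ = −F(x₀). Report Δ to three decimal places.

(-1.000, 3.000)

At (-1/2, -3): F = (-9.250, 23.250).
Jacobian J = [[-2·u·v + 8·u + 2·v^2, -u^2 + 4·u·v + 1], [-10·u·v + v, -5·u^2 + u + 4·v]].
At the point, J = [[11.000, 6.750], [-18.000, -13.750]] (det J = -29.750).
Solving J·Δ = −F gives Δ = (-1.000, 3.000).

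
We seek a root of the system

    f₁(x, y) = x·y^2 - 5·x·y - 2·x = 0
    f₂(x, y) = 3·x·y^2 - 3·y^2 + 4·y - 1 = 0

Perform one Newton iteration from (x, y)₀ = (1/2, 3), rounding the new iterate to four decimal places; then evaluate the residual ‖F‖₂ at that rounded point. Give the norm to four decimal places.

At (1/2, 3): F = (-4.0000, -2.5000).
Jacobian J = [[y^2 - 5·y - 2, 2·x·y - 5·x], [3·y^2, 6·x·y - 6·y + 4]].
At the point, J = [[-8.0000, 0.5000], [27.0000, -5.0000]] (det J = 26.5000).
Solving J·Δ = −F gives Δ = (-0.8019, -4.8302).
Then the next iterate is (x, y)₁ = (-0.3019, -1.8302).
Re-evaluating at (-0.3019, -1.8302): F = (-3.170141, -21.403458), so ‖F‖₂ = 21.6370.

21.6370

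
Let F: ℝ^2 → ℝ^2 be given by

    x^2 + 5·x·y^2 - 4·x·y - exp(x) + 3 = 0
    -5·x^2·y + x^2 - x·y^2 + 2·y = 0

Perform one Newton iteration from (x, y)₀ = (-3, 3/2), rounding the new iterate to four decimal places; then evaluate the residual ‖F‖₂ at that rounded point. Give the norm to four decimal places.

12.8534

At (-3, 3/2): F = (-3.799787, -48.7500).
Jacobian J = [[2·x + 5·y^2 - 4·y - exp(x), 10·x·y - 4·x], [-10·x·y + 2·x - y^2, -5·x^2 - 2·x·y + 2]].
At the point, J = [[-0.799787, -33.0000], [36.7500, -34.0000]] (det J = 1239.942760).
Solving J·Δ = −F gives Δ = (1.1932, -0.1441).
Then the next iterate is (x, y)₁ = (-1.8068, 1.3559).
Re-evaluating at (-1.8068, 1.3559): F = (-0.708983, -12.833791), so ‖F‖₂ = 12.8534.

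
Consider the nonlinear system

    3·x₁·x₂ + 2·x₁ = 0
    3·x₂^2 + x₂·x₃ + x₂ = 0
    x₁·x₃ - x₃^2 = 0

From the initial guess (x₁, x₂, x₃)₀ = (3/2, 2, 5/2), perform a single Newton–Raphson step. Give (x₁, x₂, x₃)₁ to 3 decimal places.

At (3/2, 2, 5/2): F = (12.000, 19.000, -2.500).
Jacobian J = [[3·x₂ + 2, 3·x₁, 0], [0, 6·x₂ + x₃ + 1, x₂], [x₃, 0, x₁ - 2·x₃]].
At the point, J = [[8.000, 4.500, 0.000], [0.000, 15.500, 2.000], [2.500, 0.000, -3.500]] (det J = -411.500).
Solving J·Δ = −F gives Δ = (-0.909, -1.050, -1.364).
Then the next iterate is (x₁, x₂, x₃)₁ = (0.591, 0.950, 1.136).

(0.591, 0.950, 1.136)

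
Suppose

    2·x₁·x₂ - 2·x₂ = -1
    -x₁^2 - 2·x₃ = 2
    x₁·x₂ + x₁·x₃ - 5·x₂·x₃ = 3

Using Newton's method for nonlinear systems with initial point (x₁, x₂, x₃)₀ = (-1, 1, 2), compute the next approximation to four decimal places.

At (-1, 1, 2): F = (-3.0000, -7.0000, -16.0000).
Jacobian J = [[2·x₂, 2·x₁ - 2, 0], [-2·x₁, 0, -2], [x₂ + x₃, x₁ - 5·x₃, x₁ - 5·x₂]].
At the point, J = [[2.0000, -4.0000, 0.0000], [2.0000, 0.0000, -2.0000], [3.0000, -11.0000, -6.0000]] (det J = -68.0000).
Solving J·Δ = −F gives Δ = (1.5588, 0.0294, -1.9412).
Then the next iterate is (x₁, x₂, x₃)₁ = (0.5588, 1.0294, 0.0588).

(0.5588, 1.0294, 0.0588)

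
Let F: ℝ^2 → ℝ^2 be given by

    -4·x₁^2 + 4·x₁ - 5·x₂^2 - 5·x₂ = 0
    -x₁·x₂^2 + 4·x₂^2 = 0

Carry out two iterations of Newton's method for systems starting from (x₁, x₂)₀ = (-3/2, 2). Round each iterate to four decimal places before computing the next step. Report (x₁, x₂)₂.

(-1.9589, 0.2718)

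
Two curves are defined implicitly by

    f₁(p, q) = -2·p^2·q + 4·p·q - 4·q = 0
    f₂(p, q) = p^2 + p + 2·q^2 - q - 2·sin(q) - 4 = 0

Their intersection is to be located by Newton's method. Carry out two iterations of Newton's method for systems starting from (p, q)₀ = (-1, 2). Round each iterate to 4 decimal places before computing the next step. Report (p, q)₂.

At (-1, 2): F = (-20.0000, 0.181405).
Jacobian J = [[-4·p·q + 4·q, -2·p^2 + 4·p - 4], [2·p + 1, 4·q - 2·cos(q) - 1]].
At the point, J = [[16.0000, -10.0000], [-1.0000, 7.832294]] (det J = 115.316699).
Solving J·Δ = −F gives Δ = (1.3427, 0.1483).
Then the next iterate is (p, q)₁ = (0.3427, 2.1483).
Round to (0.3427, 2.1483) and repeat: F = (-6.152917, 1.866573), J = [[5.648310, -2.864087], [1.6854, 8.685068]].
Δ = (0.8925, -0.3881), so (p, q)₂ = (1.2352, 1.7602).

(1.2352, 1.7602)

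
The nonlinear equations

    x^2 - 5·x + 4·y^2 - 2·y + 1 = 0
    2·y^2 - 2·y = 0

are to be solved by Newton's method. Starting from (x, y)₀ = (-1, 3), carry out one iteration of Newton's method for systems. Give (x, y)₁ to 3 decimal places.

At (-1, 3): F = (37.000, 12.000).
Jacobian J = [[2·x - 5, 8·y - 2], [0, 4·y - 2]].
At the point, J = [[-7.000, 22.000], [0.000, 10.000]] (det J = -70.000).
Solving J·Δ = −F gives Δ = (1.514, -1.200).
Then the next iterate is (x, y)₁ = (0.514, 1.800).

(0.514, 1.800)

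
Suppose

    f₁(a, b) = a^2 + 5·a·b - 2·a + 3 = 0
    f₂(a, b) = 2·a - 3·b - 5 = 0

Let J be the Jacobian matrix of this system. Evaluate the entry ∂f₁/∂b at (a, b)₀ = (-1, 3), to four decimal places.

∂f₁/∂b = 5·a.
At (-1, 3) this is -5.0000.

-5.0000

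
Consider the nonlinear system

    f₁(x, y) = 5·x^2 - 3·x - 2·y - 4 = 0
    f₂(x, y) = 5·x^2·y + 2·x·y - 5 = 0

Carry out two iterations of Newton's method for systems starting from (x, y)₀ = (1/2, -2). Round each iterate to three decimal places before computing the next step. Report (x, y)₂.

(0.809, -4.833)

At (1/2, -2): F = (-0.250, -9.500).
Jacobian J = [[10·x - 3, -2], [10·x·y + 2·y, 5·x^2 + 2·x]].
At the point, J = [[2.000, -2.000], [-14.000, 2.250]] (det J = -23.500).
Solving J·Δ = −F gives Δ = (-0.832, -0.957).
Then the next iterate is (x, y)₁ = (-0.332, -2.957).
Round to (-0.332, -2.957) and repeat: F = (3.46112, -4.66621), J = [[-6.320, -2.000], [3.90324, -0.11288]].
Δ = (1.141, -1.876), so (x, y)₂ = (0.809, -4.833).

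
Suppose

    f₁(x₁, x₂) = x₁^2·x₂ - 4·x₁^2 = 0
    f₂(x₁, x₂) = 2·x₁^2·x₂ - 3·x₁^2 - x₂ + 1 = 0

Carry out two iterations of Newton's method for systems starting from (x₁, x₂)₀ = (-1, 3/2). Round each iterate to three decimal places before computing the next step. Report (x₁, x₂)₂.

(1.200, -8.000)

At (-1, 3/2): F = (-2.500, -0.500).
Jacobian J = [[2·x₁·x₂ - 8·x₁, x₁^2], [4·x₁·x₂ - 6·x₁, 2·x₁^2 - 1]].
At the point, J = [[5.000, 1.000], [0.000, 1.000]] (det J = 5.000).
Solving J·Δ = −F gives Δ = (0.400, 0.500).
Then the next iterate is (x₁, x₂)₁ = (-0.600, 2.000).
Round to (-0.600, 2.000) and repeat: F = (-0.720, -0.640), J = [[2.400, 0.360], [-1.200, -0.280]].
Δ = (1.800, -10.000), so (x₁, x₂)₂ = (1.200, -8.000).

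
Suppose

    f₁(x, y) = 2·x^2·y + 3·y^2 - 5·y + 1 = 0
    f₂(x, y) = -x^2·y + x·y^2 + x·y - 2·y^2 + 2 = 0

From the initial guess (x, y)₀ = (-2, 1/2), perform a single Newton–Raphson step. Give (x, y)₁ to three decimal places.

(-1.128, 0.540)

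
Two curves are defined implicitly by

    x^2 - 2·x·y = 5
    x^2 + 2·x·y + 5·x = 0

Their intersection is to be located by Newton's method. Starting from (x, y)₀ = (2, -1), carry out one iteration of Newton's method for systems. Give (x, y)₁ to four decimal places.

At (2, -1): F = (3.0000, 10.0000).
Jacobian J = [[2·x - 2·y, -2·x], [2·x + 2·y + 5, 2·x]].
At the point, J = [[6.0000, -4.0000], [7.0000, 4.0000]] (det J = 52.0000).
Solving J·Δ = −F gives Δ = (-1.0000, -0.7500).
Then the next iterate is (x, y)₁ = (1.0000, -1.7500).

(1.0000, -1.7500)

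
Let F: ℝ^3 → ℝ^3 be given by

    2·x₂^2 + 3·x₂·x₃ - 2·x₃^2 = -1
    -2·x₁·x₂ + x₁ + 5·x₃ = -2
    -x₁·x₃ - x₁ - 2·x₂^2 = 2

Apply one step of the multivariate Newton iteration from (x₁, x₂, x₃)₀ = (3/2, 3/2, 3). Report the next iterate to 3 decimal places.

(2.437, -0.328, -0.522)

At (3/2, 3/2, 3): F = (1.000, 14.000, -12.500).
Jacobian J = [[0, 4·x₂ + 3·x₃, 3·x₂ - 4·x₃], [-2·x₂ + 1, -2·x₁, 5], [-x₃ - 1, -4·x₂, -x₁]].
At the point, J = [[0.000, 15.000, -7.500], [-2.000, -3.000, 5.000], [-4.000, -6.000, -1.500]] (det J = -345.000).
Solving J·Δ = −F gives Δ = (0.937, -1.828, -3.522).
Then the next iterate is (x₁, x₂, x₃)₁ = (2.437, -0.328, -0.522).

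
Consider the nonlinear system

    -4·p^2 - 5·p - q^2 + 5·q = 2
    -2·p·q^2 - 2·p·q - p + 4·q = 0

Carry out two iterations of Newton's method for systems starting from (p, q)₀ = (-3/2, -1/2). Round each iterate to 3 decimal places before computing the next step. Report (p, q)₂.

(-0.416, -0.092)

At (-3/2, -1/2): F = (-6.250, -1.250).
Jacobian J = [[-8·p - 5, -2·q + 5], [-2·q^2 - 2·q - 1, -4·p·q - 2·p + 4]].
At the point, J = [[7.000, 6.000], [-0.500, 4.000]] (det J = 31.000).
Solving J·Δ = −F gives Δ = (0.565, 0.383).
Then the next iterate is (p, q)₁ = (-0.935, -0.117).
Round to (-0.935, -0.117) and repeat: F = (-1.42059, 0.27381), J = [[2.480, 5.234], [-0.79338, 5.43242]].
Δ = (0.519, 0.025), so (p, q)₂ = (-0.416, -0.092).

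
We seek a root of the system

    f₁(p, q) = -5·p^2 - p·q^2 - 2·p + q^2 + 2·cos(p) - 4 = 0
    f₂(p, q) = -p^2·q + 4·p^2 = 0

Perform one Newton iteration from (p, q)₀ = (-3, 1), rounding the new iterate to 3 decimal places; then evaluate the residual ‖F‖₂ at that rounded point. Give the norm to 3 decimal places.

11.713

At (-3, 1): F = (-40.97998, 27.000).
Jacobian J = [[-10·p - q^2 - 2·sin(p) - 2, -2·p·q + 2·q], [-2·p·q + 8·p, -p^2]].
At the point, J = [[27.28224, 8.000], [-18.000, -9.000]] (det J = -101.54016).
Solving J·Δ = −F gives Δ = (1.505, -0.010).
Then the next iterate is (p, q)₁ = (-1.495, 0.990).
Re-evaluating at (-1.495, 0.990): F = (-9.58833, 6.72743), so ‖F‖₂ = 11.713.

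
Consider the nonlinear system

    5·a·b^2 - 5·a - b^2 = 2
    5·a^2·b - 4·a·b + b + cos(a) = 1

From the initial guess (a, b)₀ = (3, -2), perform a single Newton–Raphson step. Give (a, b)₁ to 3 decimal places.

At (3, -2): F = (39.000, -69.98999).
Jacobian J = [[5·b^2 - 5, 10·a·b - 2·b], [10·a·b - 4·b - sin(a), 5·a^2 - 4·a + 1]].
At the point, J = [[15.000, -56.000], [-52.14112, 34.000]] (det J = -2409.90272).
Solving J·Δ = −F gives Δ = (-1.076, 0.408).
Then the next iterate is (a, b)₁ = (1.924, -1.592).

(1.924, -1.592)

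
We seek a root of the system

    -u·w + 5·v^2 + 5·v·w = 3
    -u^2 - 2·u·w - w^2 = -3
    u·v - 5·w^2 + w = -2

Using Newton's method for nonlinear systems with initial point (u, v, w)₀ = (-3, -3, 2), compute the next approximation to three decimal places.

(-3.517, -1.759, 1.517)

At (-3, -3, 2): F = (18.000, 2.000, -7.000).
Jacobian J = [[-w, 10·v + 5·w, -u + 5·v], [-2·u - 2·w, 0, -2·u - 2·w], [v, u, -10·w + 1]].
At the point, J = [[-2.000, -20.000, -12.000], [2.000, 0.000, 2.000], [-3.000, -3.000, -19.000]] (det J = -580.000).
Solving J·Δ = −F gives Δ = (-0.517, 1.241, -0.483).
Then the next iterate is (u, v, w)₁ = (-3.517, -1.759, 1.517).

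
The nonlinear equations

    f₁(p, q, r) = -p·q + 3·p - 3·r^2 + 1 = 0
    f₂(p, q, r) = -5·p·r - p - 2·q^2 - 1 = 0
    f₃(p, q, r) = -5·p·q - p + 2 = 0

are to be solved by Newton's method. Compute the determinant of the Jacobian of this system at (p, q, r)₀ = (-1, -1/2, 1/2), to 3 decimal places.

-18.500

J = [[-q + 3, -p, -6·r], [-5·r - 1, -4·q, -5·p], [-5·q - 1, -5·p, 0]].
At the point, J = [[3.500, 1.000, -3.000], [-3.500, 2.000, 5.000], [1.500, 5.000, 0.000]].
det J = -18.500.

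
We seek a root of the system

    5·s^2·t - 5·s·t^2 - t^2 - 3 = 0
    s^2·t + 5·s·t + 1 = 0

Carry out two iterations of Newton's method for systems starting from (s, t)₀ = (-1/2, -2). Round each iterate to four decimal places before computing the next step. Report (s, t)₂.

At (-1/2, -2): F = (0.5000, 5.5000).
Jacobian J = [[10·s·t - 5·t^2, 5·s^2 - 10·s·t - 2·t], [2·s·t + 5·t, s^2 + 5·s]].
At the point, J = [[-10.0000, -4.7500], [-8.0000, -2.2500]] (det J = -15.5000).
Solving J·Δ = −F gives Δ = (1.6129, -3.2903).
Then the next iterate is (s, t)₁ = (1.1129, -5.2903).
Round to (1.1129, -5.2903) and repeat: F = (-219.483871, -34.990156), J = [[-198.812119, 75.649081], [-38.226650, 6.803046]].
Δ = (-0.7496, 0.9314), so (s, t)₂ = (0.3633, -4.3589).

(0.3633, -4.3589)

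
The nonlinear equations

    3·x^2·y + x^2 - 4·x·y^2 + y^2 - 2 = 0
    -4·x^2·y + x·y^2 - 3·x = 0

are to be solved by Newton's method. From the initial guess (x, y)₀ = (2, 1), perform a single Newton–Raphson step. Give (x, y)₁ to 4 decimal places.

At (2, 1): F = (7.0000, -20.0000).
Jacobian J = [[6·x·y + 2·x - 4·y^2, 3·x^2 - 8·x·y + 2·y], [-8·x·y + y^2 - 3, -4·x^2 + 2·x·y]].
At the point, J = [[12.0000, -2.0000], [-18.0000, -12.0000]] (det J = -180.0000).
Solving J·Δ = −F gives Δ = (-0.6889, -0.6333).
Then the next iterate is (x, y)₁ = (1.3111, 0.3667).

(1.3111, 0.3667)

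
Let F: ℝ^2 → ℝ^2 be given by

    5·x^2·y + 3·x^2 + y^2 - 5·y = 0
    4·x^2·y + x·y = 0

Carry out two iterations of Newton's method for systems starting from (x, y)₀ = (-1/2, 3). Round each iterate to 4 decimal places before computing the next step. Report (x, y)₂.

(-0.7733, 4.5077)

At (-1/2, 3): F = (-1.5000, 1.5000).
Jacobian J = [[10·x·y + 6·x, 5·x^2 + 2·y - 5], [8·x·y + y, 4·x^2 + x]].
At the point, J = [[-18.0000, 2.2500], [-9.0000, 0.5000]] (det J = 11.2500).
Solving J·Δ = −F gives Δ = (0.3667, 3.6000).
Then the next iterate is (x, y)₁ = (-0.1333, 6.6000).
Round to (-0.1333, 6.6000) and repeat: F = (11.199680, -0.410681), J = [[-9.5976, 8.288844], [-0.438240, -0.062224]].
Δ = (-0.6400, -2.0923), so (x, y)₂ = (-0.7733, 4.5077).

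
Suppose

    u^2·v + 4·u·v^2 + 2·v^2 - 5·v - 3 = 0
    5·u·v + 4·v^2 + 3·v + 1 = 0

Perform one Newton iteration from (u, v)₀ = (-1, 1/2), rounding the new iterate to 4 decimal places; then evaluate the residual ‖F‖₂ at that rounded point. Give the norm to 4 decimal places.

At (-1, 1/2): F = (-5.5000, 1.0000).
Jacobian J = [[2·u·v + 4·v^2, u^2 + 8·u·v + 4·v - 5], [5·v, 5·u + 8·v + 3]].
At the point, J = [[0.0000, -6.0000], [2.5000, 2.0000]] (det J = 15.0000).
Solving J·Δ = −F gives Δ = (0.3333, -0.9167).
Then the next iterate is (u, v)₁ = (-0.6667, -0.4167).
Re-evaluating at (-0.6667, -0.4167): F = (-1.217501, 1.833525), so ‖F‖₂ = 2.2009.

2.2009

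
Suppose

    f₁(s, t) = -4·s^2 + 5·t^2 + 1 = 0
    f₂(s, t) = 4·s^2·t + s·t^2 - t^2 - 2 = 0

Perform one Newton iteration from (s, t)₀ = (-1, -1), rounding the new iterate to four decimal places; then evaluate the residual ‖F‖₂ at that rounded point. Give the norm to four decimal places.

3.0721

At (-1, -1): F = (2.0000, -8.0000).
Jacobian J = [[-8·s, 10·t], [8·s·t + t^2, 4·s^2 + 2·s·t - 2·t]].
At the point, J = [[8.0000, -10.0000], [9.0000, 8.0000]] (det J = 154.0000).
Solving J·Δ = −F gives Δ = (0.4156, 0.5325).
Then the next iterate is (s, t)₁ = (-0.5844, -0.4675).
Re-evaluating at (-0.5844, -0.4675): F = (0.726688, -2.984929), so ‖F‖₂ = 3.0721.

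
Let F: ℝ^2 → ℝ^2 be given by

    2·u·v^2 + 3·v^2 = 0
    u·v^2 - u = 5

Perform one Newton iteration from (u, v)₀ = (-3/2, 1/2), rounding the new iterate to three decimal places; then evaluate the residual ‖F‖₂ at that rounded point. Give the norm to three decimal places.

10.008

At (-3/2, 1/2): F = (0.000, -3.875).
Jacobian J = [[2·v^2, 4·u·v + 6·v], [v^2 - 1, 2·u·v]].
At the point, J = [[0.500, 0.000], [-0.750, -1.500]] (det J = -0.750).
Solving J·Δ = −F gives Δ = (0.000, -2.583).
Then the next iterate is (u, v)₁ = (-1.500, -2.083).
Re-evaluating at (-1.500, -2.083): F = (0.000, -10.00833), so ‖F‖₂ = 10.008.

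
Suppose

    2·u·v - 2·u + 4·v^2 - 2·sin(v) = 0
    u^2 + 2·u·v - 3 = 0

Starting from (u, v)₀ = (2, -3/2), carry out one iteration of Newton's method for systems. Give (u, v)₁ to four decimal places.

(-1.0971, 0.5243)

At (2, -3/2): F = (0.994990, -5.0000).
Jacobian J = [[2·v - 2, 2·u + 8·v - 2·cos(v)], [2·u + 2·v, 2·u]].
At the point, J = [[-5.0000, -8.141474], [1.0000, 4.0000]] (det J = -11.858526).
Solving J·Δ = −F gives Δ = (-3.0971, 2.0243).
Then the next iterate is (u, v)₁ = (-1.0971, 0.5243).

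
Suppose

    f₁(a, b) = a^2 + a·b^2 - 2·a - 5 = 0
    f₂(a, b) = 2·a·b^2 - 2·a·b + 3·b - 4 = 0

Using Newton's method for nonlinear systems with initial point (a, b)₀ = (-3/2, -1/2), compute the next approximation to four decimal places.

(-1.2667, 0.3222)

At (-3/2, -1/2): F = (-0.1250, -7.7500).
Jacobian J = [[2·a + b^2 - 2, 2·a·b], [2·b^2 - 2·b, 4·a·b - 2·a + 3]].
At the point, J = [[-4.7500, 1.5000], [1.5000, 9.0000]] (det J = -45.0000).
Solving J·Δ = −F gives Δ = (0.2333, 0.8222).
Then the next iterate is (a, b)₁ = (-1.2667, 0.3222).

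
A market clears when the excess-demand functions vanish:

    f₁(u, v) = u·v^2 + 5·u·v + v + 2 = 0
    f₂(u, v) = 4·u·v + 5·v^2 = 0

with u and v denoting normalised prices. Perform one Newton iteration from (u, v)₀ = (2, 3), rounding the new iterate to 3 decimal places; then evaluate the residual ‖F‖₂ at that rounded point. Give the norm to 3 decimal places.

22.969

At (2, 3): F = (53.000, 69.000).
Jacobian J = [[v^2 + 5·v, 2·u·v + 5·u + 1], [4·v, 4·u + 10·v]].
At the point, J = [[24.000, 23.000], [12.000, 38.000]] (det J = 636.000).
Solving J·Δ = −F gives Δ = (-0.671, -1.604).
Then the next iterate is (u, v)₁ = (1.329, 1.396).
Re-evaluating at (1.329, 1.396): F = (15.26240, 17.16522), so ‖F‖₂ = 22.969.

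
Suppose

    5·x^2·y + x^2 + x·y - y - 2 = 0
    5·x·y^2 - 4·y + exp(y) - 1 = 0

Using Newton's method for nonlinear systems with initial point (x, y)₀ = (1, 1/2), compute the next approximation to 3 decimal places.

At (1, 1/2): F = (1.500, -0.10128).
Jacobian J = [[10·x·y + 2·x + y, 5·x^2 + x - 1], [5·y^2, 10·x·y + exp(y) - 4]].
At the point, J = [[7.500, 5.000], [1.250, 2.64872]] (det J = 13.61541).
Solving J·Δ = −F gives Δ = (-0.329, 0.194).
Then the next iterate is (x, y)₁ = (0.671, 0.694).

(0.671, 0.694)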